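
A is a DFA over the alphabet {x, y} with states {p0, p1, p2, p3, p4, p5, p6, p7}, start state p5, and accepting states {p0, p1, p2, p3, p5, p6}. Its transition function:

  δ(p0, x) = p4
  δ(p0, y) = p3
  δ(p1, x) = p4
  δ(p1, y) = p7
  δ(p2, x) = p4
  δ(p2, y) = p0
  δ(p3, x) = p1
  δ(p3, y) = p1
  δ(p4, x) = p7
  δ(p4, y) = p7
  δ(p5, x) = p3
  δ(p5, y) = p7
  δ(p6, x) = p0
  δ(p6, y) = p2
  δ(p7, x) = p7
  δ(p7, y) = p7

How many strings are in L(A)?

4

The useful subgraph on states {p1, p3, p5} is acyclic, so L(A) is finite; the longest accepting path visits 3 useful states, giving maximum string length 2.
Counting accepting paths from p5 by length: 1 of length 0, 1 of length 1, 2 of length 2. Total 4.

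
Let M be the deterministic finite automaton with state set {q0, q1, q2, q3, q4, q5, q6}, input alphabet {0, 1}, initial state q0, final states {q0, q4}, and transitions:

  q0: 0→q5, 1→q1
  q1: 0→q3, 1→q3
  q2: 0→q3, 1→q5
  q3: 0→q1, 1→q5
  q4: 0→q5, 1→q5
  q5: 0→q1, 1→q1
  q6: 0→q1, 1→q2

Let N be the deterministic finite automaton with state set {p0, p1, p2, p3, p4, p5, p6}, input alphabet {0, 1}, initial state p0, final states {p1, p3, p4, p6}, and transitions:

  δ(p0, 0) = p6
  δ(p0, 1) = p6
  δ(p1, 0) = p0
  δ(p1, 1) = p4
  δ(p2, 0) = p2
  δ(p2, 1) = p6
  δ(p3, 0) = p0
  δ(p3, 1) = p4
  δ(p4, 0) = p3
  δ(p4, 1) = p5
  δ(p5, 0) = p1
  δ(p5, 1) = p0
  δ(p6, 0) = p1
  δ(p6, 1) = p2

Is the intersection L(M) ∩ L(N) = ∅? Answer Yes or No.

Yes

Exploring the product automaton M × N from the start pair (q0, p0), following both machines on each input symbol, reaches 16 state pairs: (q0, p0), (q5, p6), (q1, p6), (q1, p1), (q1, p2), (q3, p1), (q3, p2), (q3, p0), (q3, p4), (q3, p6), (q1, p0), (q5, p4), (q1, p3), (q5, p5), (q5, p2), (q1, p5).
M accepts in {q0, q4} and N accepts in {p1, p3, p4, p6}; no reachable pair has both components accepting, so no string drives both machines to acceptance simultaneously and L(M) ∩ L(N) = ∅.
So no string is accepted by both, and the intersection is empty.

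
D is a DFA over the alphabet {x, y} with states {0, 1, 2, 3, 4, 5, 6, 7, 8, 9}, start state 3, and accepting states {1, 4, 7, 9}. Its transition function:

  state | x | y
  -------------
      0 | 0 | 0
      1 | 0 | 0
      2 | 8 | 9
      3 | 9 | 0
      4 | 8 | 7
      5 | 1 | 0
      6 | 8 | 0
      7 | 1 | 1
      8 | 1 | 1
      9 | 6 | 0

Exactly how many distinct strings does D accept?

3

The useful subgraph on states {1, 3, 6, 8, 9} is acyclic, so L(D) is finite; the longest accepting path visits 5 useful states, giving maximum string length 4.
Counting accepting paths from 3 by length: 1 of length 1, 2 of length 4. Total 3.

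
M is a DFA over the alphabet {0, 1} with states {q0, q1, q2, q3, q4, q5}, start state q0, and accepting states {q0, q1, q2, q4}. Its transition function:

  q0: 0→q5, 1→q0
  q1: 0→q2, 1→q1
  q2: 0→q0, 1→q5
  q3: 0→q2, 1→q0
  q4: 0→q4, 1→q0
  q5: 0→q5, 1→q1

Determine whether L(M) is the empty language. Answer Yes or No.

No

The empty string ε is accepted: the run q0 ends in the accepting state q0.
Since at least one string is accepted, L(M) is not empty.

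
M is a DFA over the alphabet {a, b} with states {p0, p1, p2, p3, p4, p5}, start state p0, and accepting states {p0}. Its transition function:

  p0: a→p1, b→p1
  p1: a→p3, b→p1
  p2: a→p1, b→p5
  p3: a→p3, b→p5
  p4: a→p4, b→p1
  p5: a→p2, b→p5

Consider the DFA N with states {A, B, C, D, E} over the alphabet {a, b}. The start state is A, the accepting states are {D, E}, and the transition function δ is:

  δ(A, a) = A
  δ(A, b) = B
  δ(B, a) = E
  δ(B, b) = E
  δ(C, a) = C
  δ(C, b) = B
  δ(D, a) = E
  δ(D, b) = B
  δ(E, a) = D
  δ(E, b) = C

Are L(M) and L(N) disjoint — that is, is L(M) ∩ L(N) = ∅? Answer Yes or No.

Exploring the product automaton M × N from the start pair (p0, A), following both machines on each input symbol, reaches 16 state pairs: (p0, A), (p1, A), (p1, B), (p3, A), (p3, E), (p1, E), (p5, B), (p3, D), (p5, C), (p1, C), (p2, E), (p5, E), (p2, C), (p3, C), (p1, D), (p2, D).
M accepts in {p0} and N accepts in {D, E}; no reachable pair has both components accepting, so no string drives both machines to acceptance simultaneously and L(M) ∩ L(N) = ∅.
So no string is accepted by both, and the intersection is empty.

Yes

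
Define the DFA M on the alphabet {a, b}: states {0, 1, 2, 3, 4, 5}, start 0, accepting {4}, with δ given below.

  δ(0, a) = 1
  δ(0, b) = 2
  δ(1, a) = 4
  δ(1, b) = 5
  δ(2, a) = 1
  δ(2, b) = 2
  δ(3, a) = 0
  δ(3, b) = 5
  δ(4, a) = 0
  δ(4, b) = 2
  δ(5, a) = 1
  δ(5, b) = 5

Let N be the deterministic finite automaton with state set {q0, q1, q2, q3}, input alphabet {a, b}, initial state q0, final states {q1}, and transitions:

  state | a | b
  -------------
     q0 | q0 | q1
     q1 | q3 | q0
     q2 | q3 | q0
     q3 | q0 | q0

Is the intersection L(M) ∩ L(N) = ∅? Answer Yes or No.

Yes

Exploring the product automaton M × N from the start pair (0, q0), following both machines on each input symbol, reaches 8 state pairs: (0, q0), (1, q0), (2, q1), (4, q0), (5, q1), (1, q3), (2, q0), (5, q0).
M accepts in {4} and N accepts in {q1}; no reachable pair has both components accepting, so no string drives both machines to acceptance simultaneously and L(M) ∩ L(N) = ∅.
So no string is accepted by both, and the intersection is empty.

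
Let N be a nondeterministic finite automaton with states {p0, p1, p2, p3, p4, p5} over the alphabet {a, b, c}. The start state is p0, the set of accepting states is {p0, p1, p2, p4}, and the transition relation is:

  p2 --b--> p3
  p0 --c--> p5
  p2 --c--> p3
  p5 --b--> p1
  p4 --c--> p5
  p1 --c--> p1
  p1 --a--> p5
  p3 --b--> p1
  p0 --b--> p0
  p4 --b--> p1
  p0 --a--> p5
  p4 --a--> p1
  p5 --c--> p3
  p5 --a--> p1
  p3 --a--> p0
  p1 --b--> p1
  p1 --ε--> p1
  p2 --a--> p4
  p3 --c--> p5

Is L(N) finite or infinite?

infinite

State p0 is reachable from the start and can reach an accepting state, and it lies on the cycle p0 → p0.
Traversing that cycle any number of times yields accepted strings of unbounded length, so the language is infinite.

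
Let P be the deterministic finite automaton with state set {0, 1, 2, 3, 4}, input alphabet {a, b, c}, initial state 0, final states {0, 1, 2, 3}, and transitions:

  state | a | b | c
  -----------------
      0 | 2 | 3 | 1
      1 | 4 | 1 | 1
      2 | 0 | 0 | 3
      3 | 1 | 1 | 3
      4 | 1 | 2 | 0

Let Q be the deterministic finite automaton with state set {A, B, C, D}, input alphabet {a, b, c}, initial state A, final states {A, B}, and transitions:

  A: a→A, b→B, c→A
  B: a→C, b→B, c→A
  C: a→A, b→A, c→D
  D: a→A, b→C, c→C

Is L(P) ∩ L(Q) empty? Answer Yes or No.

No

The empty string ε is accepted by both P and Q.
Hence L(P) ∩ L(Q) ≠ ∅.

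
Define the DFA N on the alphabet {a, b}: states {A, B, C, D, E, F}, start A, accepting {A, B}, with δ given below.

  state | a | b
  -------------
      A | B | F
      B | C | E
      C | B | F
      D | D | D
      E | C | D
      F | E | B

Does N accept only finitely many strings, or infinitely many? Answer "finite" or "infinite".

infinite

State B is reachable from the start and can reach an accepting state, and it lies on the cycle B → C → B.
Traversing that cycle any number of times yields accepted strings of unbounded length, so the language is infinite.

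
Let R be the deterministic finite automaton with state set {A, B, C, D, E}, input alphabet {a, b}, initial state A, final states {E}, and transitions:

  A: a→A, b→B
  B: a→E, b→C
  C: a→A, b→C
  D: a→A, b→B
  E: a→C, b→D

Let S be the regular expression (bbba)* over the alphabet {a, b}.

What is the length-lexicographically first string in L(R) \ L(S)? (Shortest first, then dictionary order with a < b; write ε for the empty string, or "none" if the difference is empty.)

The string ba is accepted by R but not by S.
No shorter string lies in the difference, and ba is the lexicographically first length-2 string in L(R) \ L(S).

ba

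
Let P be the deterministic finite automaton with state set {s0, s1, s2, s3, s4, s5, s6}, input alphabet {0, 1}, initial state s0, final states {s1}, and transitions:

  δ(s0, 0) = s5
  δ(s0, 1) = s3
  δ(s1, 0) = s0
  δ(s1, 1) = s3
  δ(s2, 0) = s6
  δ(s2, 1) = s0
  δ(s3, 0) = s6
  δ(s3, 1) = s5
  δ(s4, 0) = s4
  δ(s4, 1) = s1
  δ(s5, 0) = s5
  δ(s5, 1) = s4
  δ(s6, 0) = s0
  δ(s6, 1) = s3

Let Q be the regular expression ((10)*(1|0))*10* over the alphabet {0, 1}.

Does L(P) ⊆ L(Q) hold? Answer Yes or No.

Converting the expression Q to a DFA (subset construction, then merging equivalent states) gives the minimal DFA with states {q0, q1}, start state q0, accepting states {q1} and transitions q0: 0→q0, 1→q1; q1: 0→q1, 1→q1.
Exploring the product automaton P × Q from the start pair (s0, q0), following both machines on each input symbol, reaches 8 state pairs: (s0, q0), (s5, q0), (s3, q1), (s4, q1), (s6, q1), (s5, q1), (s1, q1), (s0, q1).
P accepts in {s1} and Q accepts in {q1}. The reachable pairs whose P-component is accepting are (s1, q1); in each of them the Q-component is accepting too, so the product for L(P) \ L(Q) (P-component accepting, Q-component rejecting) has no reachable accepting pair and the difference is empty.
Hence every string in L(P) is also in L(Q).

Yes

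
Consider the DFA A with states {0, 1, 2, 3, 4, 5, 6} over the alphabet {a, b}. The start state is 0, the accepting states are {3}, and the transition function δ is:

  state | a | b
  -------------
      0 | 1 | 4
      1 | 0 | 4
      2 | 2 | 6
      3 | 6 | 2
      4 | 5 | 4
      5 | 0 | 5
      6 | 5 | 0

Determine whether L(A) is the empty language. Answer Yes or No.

The states reachable from the start state are {0, 1, 4, 5}.
None of the accepting states {3} is reachable, so no string is accepted and L(A) = ∅.

Yes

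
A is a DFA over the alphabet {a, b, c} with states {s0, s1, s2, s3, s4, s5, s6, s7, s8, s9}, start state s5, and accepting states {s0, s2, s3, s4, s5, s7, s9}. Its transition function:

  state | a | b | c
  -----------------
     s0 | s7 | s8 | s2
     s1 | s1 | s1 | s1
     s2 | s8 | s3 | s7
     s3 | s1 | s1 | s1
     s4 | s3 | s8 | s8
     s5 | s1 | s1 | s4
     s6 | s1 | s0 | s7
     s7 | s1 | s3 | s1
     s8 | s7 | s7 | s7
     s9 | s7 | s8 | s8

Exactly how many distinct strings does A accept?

15

The useful subgraph on states {s3, s4, s5, s7, s8} is acyclic, so L(A) is finite; the longest accepting path visits 5 useful states, giving maximum string length 4.
Counting accepting paths from s5 by length: 1 of length 0, 1 of length 1, 1 of length 2, 6 of length 3, 6 of length 4. Total 15.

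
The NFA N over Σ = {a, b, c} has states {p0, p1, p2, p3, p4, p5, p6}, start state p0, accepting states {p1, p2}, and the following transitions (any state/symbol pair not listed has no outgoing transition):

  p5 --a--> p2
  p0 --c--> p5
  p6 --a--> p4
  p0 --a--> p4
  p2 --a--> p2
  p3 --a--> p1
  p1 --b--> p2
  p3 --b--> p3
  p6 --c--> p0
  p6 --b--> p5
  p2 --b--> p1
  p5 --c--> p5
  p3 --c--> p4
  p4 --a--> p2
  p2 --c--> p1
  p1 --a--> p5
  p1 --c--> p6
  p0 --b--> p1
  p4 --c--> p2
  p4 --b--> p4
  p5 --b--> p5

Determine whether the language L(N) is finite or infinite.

infinite

State p1 is reachable from the start and can reach an accepting state, and it lies on the cycle p1 → p2 → p1.
Traversing that cycle any number of times yields accepted strings of unbounded length, so the language is infinite.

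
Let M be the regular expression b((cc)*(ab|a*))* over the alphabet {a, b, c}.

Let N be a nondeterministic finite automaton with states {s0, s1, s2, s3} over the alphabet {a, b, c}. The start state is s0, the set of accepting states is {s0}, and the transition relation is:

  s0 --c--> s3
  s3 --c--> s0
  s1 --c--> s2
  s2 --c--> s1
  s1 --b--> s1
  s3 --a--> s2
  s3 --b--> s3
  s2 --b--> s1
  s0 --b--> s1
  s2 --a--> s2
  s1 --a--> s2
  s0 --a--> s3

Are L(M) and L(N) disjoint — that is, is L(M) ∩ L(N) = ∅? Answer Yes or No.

Converting the expression M to a DFA (subset construction, then merging equivalent states) gives the minimal DFA with states {m0, m1, m2, m3, m4}, start state m0, accepting states {m2, m3} and transitions m0: a→m1, b→m2, c→m1; m1: a→m1, b→m1, c→m1; m2: a→m3, b→m1, c→m4; m3: a→m3, b→m2, c→m4; m4: a→m1, b→m1, c→m2.
Exploring the product automaton M × N from the start pair (m0, s0), following both machines on each input symbol, reaches 10 state pairs: (m0, s0), (m1, s3), (m2, s1), (m1, s2), (m1, s0), (m3, s2), (m1, s1), (m4, s2), (m4, s1), (m2, s2).
M accepts in {m2, m3} and N accepts in {s0}; no reachable pair has both components accepting, so no string drives both machines to acceptance simultaneously and L(M) ∩ L(N) = ∅.
So no string is accepted by both, and the intersection is empty.

Yes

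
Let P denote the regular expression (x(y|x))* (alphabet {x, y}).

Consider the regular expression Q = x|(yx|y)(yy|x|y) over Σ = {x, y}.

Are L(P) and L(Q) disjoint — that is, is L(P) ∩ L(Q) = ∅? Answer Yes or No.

Yes

Converting the expression P to a DFA (subset construction, then merging equivalent states) gives the minimal DFA with states {p0, p1, p2}, start state p0, accepting states {p0} and transitions p0: x→p1, y→p2; p1: x→p0, y→p0; p2: x→p2, y→p2.
Converting the expression Q to a DFA (subset construction, then merging equivalent states) gives the minimal DFA with states {q0, q1, q2, q3, q4, q5}, start state q0, accepting states {q1, q4, q5} and transitions q0: x→q1, y→q2; q1: x→q3, y→q3; q2: x→q4, y→q5; q3: x→q3, y→q3; q4: x→q1, y→q5; q5: x→q3, y→q1.
Exploring the product automaton P × Q from the start pair (p0, q0), following both machines on each input symbol, reaches 9 state pairs: (p0, q0), (p1, q1), (p2, q2), (p0, q3), (p2, q4), (p2, q5), (p1, q3), (p2, q3), (p2, q1).
P accepts in {p0} and Q accepts in {q1, q4, q5}; no reachable pair has both components accepting, so no string drives both machines to acceptance simultaneously and L(P) ∩ L(Q) = ∅.
So no string is accepted by both, and the intersection is empty.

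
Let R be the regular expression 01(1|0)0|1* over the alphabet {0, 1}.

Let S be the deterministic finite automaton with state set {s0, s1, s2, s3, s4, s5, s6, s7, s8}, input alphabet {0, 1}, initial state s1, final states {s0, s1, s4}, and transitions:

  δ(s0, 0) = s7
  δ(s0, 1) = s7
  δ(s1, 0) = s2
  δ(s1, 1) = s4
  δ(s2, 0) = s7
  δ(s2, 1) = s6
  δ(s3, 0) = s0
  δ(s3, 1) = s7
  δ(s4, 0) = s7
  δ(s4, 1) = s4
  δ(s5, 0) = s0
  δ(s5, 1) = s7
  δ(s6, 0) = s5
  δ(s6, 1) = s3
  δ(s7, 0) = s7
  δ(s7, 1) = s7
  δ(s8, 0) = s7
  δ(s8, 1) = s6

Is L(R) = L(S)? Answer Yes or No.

Converting the expression R to a DFA (subset construction, then merging equivalent states) gives the minimal DFA with states {r0, r1, r2, r3, r4, r5, r6}, start state r0, accepting states {r0, r2, r6} and transitions r0: 0→r1, 1→r2; r1: 0→r3, 1→r4; r2: 0→r3, 1→r2; r3: 0→r3, 1→r3; r4: 0→r5, 1→r5; r5: 0→r6, 1→r3; r6: 0→r3, 1→r3.
Exploring the product automaton R × S from the start pair (r0, s1), following both machines on each input symbol, reaches 8 state pairs: (r0, s1), (r1, s2), (r2, s4), (r3, s7), (r4, s6), (r5, s5), (r5, s3), (r6, s0).
R accepts in {r0, r2, r6} and S accepts in {s0, s1, s4}. In every reachable pair the two components are either both accepting — (r0, s1), (r2, s4), (r6, s0) — or both non-accepting, so no string is accepted by exactly one of the machines: L(R) \ L(S) and L(S) \ L(R) are both empty.
Hence every string is accepted by R iff it is accepted by S, and the two languages coincide.

Yes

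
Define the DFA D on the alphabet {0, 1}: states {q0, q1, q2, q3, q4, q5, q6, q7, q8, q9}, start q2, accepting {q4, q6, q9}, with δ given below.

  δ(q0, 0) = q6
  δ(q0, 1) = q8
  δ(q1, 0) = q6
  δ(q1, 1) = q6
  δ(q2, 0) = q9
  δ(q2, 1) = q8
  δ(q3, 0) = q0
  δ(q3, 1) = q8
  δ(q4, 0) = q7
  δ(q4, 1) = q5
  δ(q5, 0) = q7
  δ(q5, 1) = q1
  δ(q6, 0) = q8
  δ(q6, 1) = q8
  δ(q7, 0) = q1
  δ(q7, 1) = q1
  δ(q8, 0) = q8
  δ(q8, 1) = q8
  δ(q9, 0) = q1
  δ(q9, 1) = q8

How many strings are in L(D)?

3

The useful subgraph on states {q1, q2, q6, q9} is acyclic, so L(D) is finite; the longest accepting path visits 4 useful states, giving maximum string length 3.
Counting accepting paths from q2 by length: 1 of length 1, 2 of length 3. Total 3.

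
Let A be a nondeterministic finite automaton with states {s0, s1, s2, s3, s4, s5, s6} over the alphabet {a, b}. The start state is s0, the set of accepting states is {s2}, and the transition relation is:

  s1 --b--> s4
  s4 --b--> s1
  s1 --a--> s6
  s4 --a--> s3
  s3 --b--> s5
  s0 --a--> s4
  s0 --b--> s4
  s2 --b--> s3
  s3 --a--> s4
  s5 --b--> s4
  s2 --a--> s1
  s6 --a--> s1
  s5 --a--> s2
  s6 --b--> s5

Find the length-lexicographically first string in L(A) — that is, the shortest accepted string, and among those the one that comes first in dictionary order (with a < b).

aaba

A breadth-first search from s0 reaches an accepting state first via the path s0 → s4 → s3 → s5 → s2 on input aaba.
No string of length < 4 is accepted (BFS exhausts all shorter strings without reaching an accepting state), and aaba is the lexicographically least accepting string of length 4.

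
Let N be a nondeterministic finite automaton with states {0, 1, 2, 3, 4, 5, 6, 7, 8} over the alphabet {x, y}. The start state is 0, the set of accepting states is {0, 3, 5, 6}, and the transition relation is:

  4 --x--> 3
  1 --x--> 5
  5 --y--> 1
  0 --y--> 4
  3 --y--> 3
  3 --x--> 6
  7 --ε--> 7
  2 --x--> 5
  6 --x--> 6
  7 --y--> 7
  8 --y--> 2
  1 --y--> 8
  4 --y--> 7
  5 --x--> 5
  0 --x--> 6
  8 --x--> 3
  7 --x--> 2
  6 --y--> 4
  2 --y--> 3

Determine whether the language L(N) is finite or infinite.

infinite

State 3 is reachable from the start and can reach an accepting state, and it lies on the cycle 3 → 3.
Traversing that cycle any number of times yields accepted strings of unbounded length, so the language is infinite.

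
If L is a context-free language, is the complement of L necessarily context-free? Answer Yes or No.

No

CFLs are closed under union, so if they were also closed under complement they would be closed under intersection by De Morgan (L₁ ∩ L₂ is the complement of the union of the complements). But {aⁿbⁿcᵐ} ∩ {aᵐbⁿcⁿ} = {aⁿbⁿcⁿ} is not context-free although both operands are.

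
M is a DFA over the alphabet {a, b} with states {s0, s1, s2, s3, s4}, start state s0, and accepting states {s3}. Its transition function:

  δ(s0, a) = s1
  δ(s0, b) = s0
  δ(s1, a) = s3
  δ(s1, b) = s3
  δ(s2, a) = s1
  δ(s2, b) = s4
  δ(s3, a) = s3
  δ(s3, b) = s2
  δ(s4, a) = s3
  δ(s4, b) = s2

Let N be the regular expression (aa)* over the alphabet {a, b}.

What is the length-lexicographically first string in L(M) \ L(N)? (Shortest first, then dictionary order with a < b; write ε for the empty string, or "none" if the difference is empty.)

ab

The string ab is accepted by M but not by N.
No shorter string lies in the difference, and ab is the lexicographically first length-2 string in L(M) \ L(N).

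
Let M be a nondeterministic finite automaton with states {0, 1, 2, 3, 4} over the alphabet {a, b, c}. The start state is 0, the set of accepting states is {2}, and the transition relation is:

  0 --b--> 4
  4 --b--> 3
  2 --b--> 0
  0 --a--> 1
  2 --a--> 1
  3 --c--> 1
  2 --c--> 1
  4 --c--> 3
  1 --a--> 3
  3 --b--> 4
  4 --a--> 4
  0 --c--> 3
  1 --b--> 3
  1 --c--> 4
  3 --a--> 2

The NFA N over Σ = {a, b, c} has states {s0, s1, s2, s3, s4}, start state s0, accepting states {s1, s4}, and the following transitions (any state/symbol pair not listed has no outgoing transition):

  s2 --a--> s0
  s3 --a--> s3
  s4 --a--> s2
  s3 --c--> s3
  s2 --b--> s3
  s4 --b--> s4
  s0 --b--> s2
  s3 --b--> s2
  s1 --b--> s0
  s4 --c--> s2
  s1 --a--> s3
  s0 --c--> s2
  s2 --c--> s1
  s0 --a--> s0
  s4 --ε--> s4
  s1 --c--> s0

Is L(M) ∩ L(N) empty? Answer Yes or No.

Exploring the product automaton M × N from the start pair (0, s0), following both machines on each input symbol, reaches 16 state pairs: (0, s0), (1, s0), (4, s2), (3, s2), (3, s0), (4, s0), (3, s3), (3, s1), (2, s0), (4, s3), (1, s1), (1, s2), (2, s3), (1, s3), (0, s2), (4, s1).
M accepts in {2} and N accepts in {s1, s4}; no reachable pair has both components accepting, so no string drives both machines to acceptance simultaneously and L(M) ∩ L(N) = ∅.
So no string is accepted by both, and the intersection is empty.

Yes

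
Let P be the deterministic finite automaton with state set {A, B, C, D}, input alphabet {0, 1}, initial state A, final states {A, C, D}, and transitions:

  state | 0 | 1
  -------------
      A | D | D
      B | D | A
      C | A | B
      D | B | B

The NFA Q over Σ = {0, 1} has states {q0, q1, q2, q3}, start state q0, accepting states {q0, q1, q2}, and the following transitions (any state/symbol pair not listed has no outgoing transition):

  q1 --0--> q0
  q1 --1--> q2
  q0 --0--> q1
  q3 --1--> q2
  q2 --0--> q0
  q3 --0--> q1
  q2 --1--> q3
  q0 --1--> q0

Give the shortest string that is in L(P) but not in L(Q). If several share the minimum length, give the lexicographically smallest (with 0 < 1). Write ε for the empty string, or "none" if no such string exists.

The string 011 is accepted by P but not by Q.
No shorter string lies in the difference, and 011 is the lexicographically first length-3 string in L(P) \ L(Q).

011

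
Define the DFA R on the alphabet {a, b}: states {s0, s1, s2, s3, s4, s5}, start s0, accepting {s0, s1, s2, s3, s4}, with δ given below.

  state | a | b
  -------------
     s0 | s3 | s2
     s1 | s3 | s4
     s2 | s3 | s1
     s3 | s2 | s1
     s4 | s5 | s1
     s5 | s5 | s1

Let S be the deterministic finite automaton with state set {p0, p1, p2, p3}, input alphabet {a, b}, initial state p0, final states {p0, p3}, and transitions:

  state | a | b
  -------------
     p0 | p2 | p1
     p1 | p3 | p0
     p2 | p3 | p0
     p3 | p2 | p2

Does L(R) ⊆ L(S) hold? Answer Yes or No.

The string a is in L(R) but not in L(S).
So L(R) ⊄ L(S).

No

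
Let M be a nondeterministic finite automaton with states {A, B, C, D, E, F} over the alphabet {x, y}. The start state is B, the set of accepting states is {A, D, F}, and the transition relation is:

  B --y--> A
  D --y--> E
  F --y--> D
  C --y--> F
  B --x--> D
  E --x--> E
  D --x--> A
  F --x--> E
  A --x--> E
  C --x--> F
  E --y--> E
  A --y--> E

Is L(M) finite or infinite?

The useful states (reachable from B and able to reach an accepting state) are {A, B, D}.
Restricted to these states the transition graph has no cycle, so every accepting path has bounded length and L is finite.

finite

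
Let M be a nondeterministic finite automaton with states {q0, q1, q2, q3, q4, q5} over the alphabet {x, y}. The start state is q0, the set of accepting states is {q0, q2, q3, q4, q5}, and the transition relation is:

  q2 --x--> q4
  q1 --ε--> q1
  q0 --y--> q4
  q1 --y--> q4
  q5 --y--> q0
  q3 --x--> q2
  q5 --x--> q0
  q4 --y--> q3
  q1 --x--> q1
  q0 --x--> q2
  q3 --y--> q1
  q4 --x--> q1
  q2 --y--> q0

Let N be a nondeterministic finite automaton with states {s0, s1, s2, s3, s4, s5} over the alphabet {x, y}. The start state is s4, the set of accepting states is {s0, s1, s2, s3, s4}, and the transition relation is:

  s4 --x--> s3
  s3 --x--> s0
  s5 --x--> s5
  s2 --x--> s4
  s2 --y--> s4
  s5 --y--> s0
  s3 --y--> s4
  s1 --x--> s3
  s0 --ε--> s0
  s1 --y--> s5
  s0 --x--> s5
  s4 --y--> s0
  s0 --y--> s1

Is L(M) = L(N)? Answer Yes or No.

Exploring the product automaton M × N from the start pair (q0, s4), following both machines on each input symbol, reaches 5 state pairs: (q0, s4), (q2, s3), (q4, s0), (q1, s5), (q3, s1).
M accepts in {q0, q2, q3, q4, q5} and N accepts in {s0, s1, s2, s3, s4}. In every reachable pair the two components are either both accepting — (q0, s4), (q2, s3), (q4, s0), (q3, s1) — or both non-accepting, so no string is accepted by exactly one of the machines: L(M) \ L(N) and L(N) \ L(M) are both empty.
Hence every string is accepted by M iff it is accepted by N, and the two languages coincide.

Yes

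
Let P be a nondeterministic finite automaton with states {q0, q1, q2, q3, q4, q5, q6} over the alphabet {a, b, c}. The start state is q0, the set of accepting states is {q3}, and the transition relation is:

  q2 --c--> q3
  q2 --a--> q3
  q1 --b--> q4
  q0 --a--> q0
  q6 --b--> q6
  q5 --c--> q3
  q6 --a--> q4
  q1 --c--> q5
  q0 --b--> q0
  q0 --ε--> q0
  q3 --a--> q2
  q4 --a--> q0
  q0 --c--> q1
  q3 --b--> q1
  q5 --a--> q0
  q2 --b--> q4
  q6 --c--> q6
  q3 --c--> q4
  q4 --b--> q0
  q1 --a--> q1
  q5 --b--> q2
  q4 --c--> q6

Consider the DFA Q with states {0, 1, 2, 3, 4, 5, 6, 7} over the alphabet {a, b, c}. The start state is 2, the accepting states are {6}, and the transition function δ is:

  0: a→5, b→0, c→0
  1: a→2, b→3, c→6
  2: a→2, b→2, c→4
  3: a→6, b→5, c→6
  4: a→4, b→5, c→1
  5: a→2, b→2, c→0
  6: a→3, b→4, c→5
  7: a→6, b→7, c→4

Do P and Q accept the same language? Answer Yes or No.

Yes

Exploring the product automaton P × Q from the start pair (q0, 2), following both machines on each input symbol, reaches 7 state pairs: (q0, 2), (q1, 4), (q4, 5), (q5, 1), (q6, 0), (q2, 3), (q3, 6).
P accepts in {q3} and Q accepts in {6}. In every reachable pair the two components are either both accepting — (q3, 6) — or both non-accepting, so no string is accepted by exactly one of the machines: L(P) \ L(Q) and L(Q) \ L(P) are both empty.
Hence every string is accepted by P iff it is accepted by Q, and the two languages coincide.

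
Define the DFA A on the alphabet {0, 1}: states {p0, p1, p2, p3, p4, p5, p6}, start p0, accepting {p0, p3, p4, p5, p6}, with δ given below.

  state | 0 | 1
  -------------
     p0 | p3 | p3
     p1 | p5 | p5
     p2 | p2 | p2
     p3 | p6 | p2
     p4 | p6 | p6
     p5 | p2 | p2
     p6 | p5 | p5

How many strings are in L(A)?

9

The useful subgraph on states {p0, p3, p5, p6} is acyclic, so L(A) is finite; the longest accepting path visits 4 useful states, giving maximum string length 3.
Counting accepting paths from p0 by length: 1 of length 0, 2 of length 1, 2 of length 2, 4 of length 3. Total 9.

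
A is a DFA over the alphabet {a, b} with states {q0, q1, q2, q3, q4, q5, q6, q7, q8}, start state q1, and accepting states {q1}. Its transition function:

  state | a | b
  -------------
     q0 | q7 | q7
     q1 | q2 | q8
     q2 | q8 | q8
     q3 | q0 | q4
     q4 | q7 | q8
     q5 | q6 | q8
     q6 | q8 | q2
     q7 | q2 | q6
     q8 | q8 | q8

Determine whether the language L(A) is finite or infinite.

The useful states (reachable from q1 and able to reach an accepting state) are {q1}.
Restricted to these states the transition graph has no cycle, so every accepting path has bounded length and L is finite.

finite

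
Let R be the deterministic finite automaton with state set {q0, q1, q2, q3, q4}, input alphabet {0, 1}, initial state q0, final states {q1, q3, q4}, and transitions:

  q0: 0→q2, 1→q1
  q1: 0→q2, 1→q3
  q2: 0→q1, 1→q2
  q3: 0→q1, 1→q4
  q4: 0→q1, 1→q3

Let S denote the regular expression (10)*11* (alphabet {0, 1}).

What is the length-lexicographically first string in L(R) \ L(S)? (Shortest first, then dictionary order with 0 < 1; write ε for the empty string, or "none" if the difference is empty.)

00

The string 00 is accepted by R but not by S.
No shorter string lies in the difference, and 00 is the lexicographically first length-2 string in L(R) \ L(S).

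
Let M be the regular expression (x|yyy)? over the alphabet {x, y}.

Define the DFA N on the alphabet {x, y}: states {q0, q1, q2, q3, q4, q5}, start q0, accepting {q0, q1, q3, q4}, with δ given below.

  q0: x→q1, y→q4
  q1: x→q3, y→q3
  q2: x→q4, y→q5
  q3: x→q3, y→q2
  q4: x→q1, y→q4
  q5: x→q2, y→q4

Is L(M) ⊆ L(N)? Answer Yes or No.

Yes

Converting the expression M to a DFA (subset construction, then merging equivalent states) gives the minimal DFA with states {m0, m1, m2, m3, m4}, start state m0, accepting states {m0, m1} and transitions m0: x→m1, y→m2; m1: x→m3, y→m3; m2: x→m3, y→m4; m3: x→m3, y→m3; m4: x→m3, y→m1.
Exploring the product automaton M × N from the start pair (m0, q0), following both machines on each input symbol, reaches 10 state pairs: (m0, q0), (m1, q1), (m2, q4), (m3, q3), (m3, q1), (m4, q4), (m3, q2), (m1, q4), (m3, q4), (m3, q5).
M accepts in {m0, m1} and N accepts in {q0, q1, q3, q4}. The reachable pairs whose M-component is accepting are (m0, q0), (m1, q1), (m1, q4); in each of them the N-component is accepting too, so the product for L(M) \ L(N) (M-component accepting, N-component rejecting) has no reachable accepting pair and the difference is empty.
Hence every string in L(M) is also in L(N).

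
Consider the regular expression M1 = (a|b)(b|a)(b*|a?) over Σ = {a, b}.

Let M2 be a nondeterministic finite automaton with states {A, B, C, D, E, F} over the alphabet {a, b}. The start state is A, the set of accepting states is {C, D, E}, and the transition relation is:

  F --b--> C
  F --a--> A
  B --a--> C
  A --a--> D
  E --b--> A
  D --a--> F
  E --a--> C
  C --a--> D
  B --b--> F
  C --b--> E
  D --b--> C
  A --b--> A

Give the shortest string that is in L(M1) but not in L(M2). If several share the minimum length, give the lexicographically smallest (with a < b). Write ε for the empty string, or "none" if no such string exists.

aa

The string aa is accepted by M1 but not by M2.
No shorter string lies in the difference, and aa is the lexicographically first length-2 string in L(M1) \ L(M2).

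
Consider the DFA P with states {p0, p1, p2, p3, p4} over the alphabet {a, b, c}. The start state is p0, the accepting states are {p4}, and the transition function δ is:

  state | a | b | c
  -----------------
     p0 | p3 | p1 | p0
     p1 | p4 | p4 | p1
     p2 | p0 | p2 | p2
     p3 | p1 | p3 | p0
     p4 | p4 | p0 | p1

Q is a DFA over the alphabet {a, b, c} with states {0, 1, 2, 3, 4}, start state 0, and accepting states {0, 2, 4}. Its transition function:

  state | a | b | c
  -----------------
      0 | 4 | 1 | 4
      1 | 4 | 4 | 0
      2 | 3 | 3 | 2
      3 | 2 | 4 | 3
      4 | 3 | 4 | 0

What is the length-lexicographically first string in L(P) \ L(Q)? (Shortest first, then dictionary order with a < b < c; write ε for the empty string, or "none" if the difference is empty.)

The string baa is accepted by P but not by Q.
No shorter string lies in the difference, and baa is the lexicographically first length-3 string in L(P) \ L(Q).

baa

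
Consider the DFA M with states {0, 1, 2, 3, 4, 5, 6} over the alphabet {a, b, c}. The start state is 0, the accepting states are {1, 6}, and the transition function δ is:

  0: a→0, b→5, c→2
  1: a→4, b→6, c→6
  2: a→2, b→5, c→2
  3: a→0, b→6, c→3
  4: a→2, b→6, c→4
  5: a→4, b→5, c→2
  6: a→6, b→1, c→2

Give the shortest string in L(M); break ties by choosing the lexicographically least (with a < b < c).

bab

A breadth-first search from 0 reaches an accepting state first via the path 0 → 5 → 4 → 6 on input bab.
No string of length < 3 is accepted (BFS exhausts all shorter strings without reaching an accepting state), and bab is the lexicographically least accepting string of length 3.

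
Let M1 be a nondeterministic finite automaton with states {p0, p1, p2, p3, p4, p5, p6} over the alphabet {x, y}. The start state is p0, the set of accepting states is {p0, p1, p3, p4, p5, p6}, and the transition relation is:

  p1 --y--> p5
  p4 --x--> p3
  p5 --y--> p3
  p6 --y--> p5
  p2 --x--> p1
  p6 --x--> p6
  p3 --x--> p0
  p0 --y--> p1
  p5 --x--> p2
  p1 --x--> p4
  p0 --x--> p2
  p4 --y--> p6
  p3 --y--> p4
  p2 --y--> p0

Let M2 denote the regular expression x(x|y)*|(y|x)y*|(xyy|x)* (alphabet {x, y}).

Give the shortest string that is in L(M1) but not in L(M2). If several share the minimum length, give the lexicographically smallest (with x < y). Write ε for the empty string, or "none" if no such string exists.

The string yx is accepted by M1 but not by M2.
No shorter string lies in the difference, and yx is the lexicographically first length-2 string in L(M1) \ L(M2).

yx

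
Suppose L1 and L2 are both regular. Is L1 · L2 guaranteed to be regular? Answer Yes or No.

If R₁ and R₂ are regular expressions for the two languages then R₁R₂ denotes L₁L₂; on automata, add ε-moves from every accepting state of an NFA for L₁ to the start state of an NFA for L₂ and keep only the second machine's accepting states.
So the regular languages are closed under concatenation.

Yes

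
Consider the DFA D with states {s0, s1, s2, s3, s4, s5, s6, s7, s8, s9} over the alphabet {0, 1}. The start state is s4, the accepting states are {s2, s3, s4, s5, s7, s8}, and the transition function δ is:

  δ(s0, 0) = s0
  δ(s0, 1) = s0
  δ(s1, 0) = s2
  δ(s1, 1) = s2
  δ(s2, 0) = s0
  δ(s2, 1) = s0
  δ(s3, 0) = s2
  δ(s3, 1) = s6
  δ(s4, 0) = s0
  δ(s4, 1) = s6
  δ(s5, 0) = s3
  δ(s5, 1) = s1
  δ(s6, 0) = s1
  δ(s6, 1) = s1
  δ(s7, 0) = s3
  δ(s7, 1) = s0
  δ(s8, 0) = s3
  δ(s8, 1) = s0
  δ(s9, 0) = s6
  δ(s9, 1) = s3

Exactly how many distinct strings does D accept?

5

The useful subgraph on states {s1, s2, s4, s6} is acyclic, so L(D) is finite; the longest accepting path visits 4 useful states, giving maximum string length 3.
Counting accepting paths from s4 by length: 1 of length 0, 4 of length 3. Total 5.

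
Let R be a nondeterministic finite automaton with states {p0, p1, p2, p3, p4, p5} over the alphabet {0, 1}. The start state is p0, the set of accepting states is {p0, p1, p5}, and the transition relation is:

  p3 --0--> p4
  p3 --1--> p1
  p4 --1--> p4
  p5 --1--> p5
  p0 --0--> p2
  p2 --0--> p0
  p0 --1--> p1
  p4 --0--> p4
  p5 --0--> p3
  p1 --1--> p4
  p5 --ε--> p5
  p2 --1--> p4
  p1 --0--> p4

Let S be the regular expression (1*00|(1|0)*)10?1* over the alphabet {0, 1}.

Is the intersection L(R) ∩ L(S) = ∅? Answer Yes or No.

The string 1 is accepted by both R and S.
Hence L(R) ∩ L(S) ≠ ∅.

No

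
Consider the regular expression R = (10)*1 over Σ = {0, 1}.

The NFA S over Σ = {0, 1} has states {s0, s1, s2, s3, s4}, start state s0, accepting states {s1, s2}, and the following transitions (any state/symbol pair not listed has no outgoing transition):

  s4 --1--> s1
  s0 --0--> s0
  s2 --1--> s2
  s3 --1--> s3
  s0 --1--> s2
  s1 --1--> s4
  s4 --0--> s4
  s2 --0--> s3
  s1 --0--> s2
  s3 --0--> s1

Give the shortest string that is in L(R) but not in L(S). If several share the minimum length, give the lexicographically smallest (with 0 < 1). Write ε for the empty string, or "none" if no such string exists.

101

The string 101 is accepted by R but not by S.
No shorter string lies in the difference, and 101 is the lexicographically first length-3 string in L(R) \ L(S).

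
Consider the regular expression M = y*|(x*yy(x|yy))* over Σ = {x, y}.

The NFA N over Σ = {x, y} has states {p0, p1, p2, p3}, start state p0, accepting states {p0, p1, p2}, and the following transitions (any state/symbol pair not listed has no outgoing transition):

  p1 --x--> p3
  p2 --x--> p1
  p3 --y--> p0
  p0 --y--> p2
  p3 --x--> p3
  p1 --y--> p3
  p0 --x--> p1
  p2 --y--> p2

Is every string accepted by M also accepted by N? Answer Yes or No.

Yes

Converting the expression M to a DFA (subset construction, then merging equivalent states) gives the minimal DFA with states {m0, m1, m2, m3, m4, m5, m6, m7, m8, m9}, start state m0, accepting states {m0, m2, m5, m7, m8} and transitions m0: x→m1, y→m2; m1: x→m1, y→m3; m2: x→m4, y→m5; m3: x→m4, y→m6; m4: x→m4, y→m4; m5: x→m7, y→m8; m6: x→m7, y→m9; m7: x→m1, y→m3; m8: x→m4, y→m0; m9: x→m4, y→m7.
Exploring the product automaton M × N from the start pair (m0, p0), following both machines on each input symbol, reaches 19 state pairs: (m0, p0), (m1, p1), (m2, p2), (m1, p3), (m3, p3), (m4, p1), (m5, p2), (m3, p0), (m4, p3), (m6, p0), (m7, p1), (m8, p2), (m6, p2), (m4, p0), (m9, p2), (m0, p2), (m4, p2), (m7, p2), (m3, p2).
M accepts in {m0, m2, m5, m7, m8} and N accepts in {p0, p1, p2}. The reachable pairs whose M-component is accepting are (m0, p0), (m2, p2), (m5, p2), (m7, p1), (m8, p2), (m0, p2), (m7, p2); in each of them the N-component is accepting too, so the product for L(M) \ L(N) (M-component accepting, N-component rejecting) has no reachable accepting pair and the difference is empty.
Hence every string in L(M) is also in L(N).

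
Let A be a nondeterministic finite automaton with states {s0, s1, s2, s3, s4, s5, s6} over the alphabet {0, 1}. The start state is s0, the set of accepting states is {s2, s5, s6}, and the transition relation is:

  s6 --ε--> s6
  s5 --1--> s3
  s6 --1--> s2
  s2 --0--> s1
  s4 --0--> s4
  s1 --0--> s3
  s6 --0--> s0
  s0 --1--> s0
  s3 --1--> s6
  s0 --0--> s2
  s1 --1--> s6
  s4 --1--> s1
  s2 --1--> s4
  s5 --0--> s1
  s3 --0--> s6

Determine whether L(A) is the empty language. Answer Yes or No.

No

The string 0 is accepted: the run s0 → s2 ends in the accepting state s2.
Since at least one string is accepted, L(A) is not empty.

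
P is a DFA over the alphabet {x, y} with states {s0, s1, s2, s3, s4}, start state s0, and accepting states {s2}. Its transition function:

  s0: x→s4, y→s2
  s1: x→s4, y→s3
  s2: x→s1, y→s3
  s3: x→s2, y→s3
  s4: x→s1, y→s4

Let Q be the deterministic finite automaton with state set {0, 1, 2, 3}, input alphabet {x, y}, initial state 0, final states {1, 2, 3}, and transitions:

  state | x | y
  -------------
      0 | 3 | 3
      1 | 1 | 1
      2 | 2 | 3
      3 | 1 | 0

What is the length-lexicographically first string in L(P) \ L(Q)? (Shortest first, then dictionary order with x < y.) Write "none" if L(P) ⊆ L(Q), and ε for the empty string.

Exploring the product automaton P × Q from the start pair (s0, 0), following both machines on each input symbol, reaches 11 state pairs: (s0, 0), (s4, 3), (s2, 3), (s1, 1), (s4, 0), (s3, 0), (s4, 1), (s3, 1), (s1, 3), (s3, 3), (s2, 1).
P accepts in {s2} and Q accepts in {1, 2, 3}. The reachable pairs whose P-component is accepting are (s2, 3), (s2, 1); in each of them the Q-component is accepting too, so the product for L(P) \ L(Q) (P-component accepting, Q-component rejecting) has no reachable accepting pair and the difference is empty.
So every string accepted by P is also accepted by Q: L(P) \ L(Q) = ∅ and there is no such string.

none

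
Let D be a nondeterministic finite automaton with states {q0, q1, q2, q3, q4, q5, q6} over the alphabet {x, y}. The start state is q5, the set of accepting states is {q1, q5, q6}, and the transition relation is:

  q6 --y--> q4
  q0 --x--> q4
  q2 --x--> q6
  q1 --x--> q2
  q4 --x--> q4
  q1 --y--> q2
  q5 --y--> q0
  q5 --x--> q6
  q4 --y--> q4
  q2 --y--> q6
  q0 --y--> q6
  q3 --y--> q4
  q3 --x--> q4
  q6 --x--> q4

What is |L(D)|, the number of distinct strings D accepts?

The useful subgraph on states {q0, q5, q6} is acyclic, so L(D) is finite; the longest accepting path visits 3 useful states, giving maximum string length 2.
Counting accepting paths from q5 by length: 1 of length 0, 1 of length 1, 1 of length 2. Total 3.

3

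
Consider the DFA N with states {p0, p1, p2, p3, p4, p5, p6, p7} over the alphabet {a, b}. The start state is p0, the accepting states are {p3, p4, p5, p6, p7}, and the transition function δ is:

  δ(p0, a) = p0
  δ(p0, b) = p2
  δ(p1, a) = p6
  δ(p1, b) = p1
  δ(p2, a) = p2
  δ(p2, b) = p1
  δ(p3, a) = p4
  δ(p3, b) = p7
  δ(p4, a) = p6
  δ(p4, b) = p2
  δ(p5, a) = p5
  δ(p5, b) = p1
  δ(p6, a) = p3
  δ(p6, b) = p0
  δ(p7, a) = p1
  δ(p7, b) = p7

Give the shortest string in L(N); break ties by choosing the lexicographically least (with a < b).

bba

A breadth-first search from p0 reaches an accepting state first via the path p0 → p2 → p1 → p6 on input bba.
No string of length < 3 is accepted (BFS exhausts all shorter strings without reaching an accepting state), and bba is the lexicographically least accepting string of length 3.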